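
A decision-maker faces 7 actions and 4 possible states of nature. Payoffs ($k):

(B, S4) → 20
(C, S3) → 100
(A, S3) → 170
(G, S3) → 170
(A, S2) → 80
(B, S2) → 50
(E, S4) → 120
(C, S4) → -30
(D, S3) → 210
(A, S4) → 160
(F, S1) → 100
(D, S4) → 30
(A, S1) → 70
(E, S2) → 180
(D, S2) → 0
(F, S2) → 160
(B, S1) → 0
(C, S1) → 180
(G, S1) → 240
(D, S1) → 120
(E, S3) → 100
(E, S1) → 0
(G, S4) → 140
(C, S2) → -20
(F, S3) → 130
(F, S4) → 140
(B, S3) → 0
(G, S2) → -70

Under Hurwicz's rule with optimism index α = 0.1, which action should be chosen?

A: 0.1·170 + 0.9·70 = 80
B: 0.1·50 + 0.9·0 = 5
C: 0.1·180 + 0.9·(-30) = -9
D: 0.1·210 + 0.9·0 = 21
E: 0.1·180 + 0.9·0 = 18
F: 0.1·160 + 0.9·100 = 106
G: 0.1·240 + 0.9·(-70) = -39
Highest Hurwicz score = 106 → F.

F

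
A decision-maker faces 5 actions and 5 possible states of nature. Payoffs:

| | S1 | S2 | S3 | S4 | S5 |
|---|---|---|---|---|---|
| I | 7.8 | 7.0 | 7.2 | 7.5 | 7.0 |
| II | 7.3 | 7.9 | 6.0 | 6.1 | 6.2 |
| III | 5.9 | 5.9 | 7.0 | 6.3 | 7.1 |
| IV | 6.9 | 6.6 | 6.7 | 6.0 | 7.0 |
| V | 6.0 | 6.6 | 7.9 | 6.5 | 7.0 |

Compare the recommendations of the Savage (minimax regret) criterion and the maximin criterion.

minimax regret → I; maximin → I (agree)

Column bests: S1=7.8, S2=7.9, S3=7.9, S4=7.5, S5=7.1.
I regrets: 0.0, 0.9, 0.7, 0.0, 0.1 → max 0.9
II regrets: 0.5, 0.0, 1.9, 1.4, 0.9 → max 1.9
III regrets: 1.9, 2.0, 0.9, 1.2, 0.0 → max 2.0
IV regrets: 0.9, 1.3, 1.2, 1.5, 0.1 → max 1.5
V regrets: 1.8, 1.3, 0.0, 1.0, 0.1 → max 1.8
Smallest max regret = 0.9 → I.
Row minima: I=7.0, II=6.0, III=5.9, IV=6.0, V=6.0
Best worst-case = 7.0 → I.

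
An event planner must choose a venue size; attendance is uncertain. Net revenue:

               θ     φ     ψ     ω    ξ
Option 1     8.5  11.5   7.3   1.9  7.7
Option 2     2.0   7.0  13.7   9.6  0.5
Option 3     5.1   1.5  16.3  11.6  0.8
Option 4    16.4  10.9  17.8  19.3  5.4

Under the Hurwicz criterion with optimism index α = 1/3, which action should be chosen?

Option 4

Option 1: 1/3·11.5 + 2/3·1.9 = 5.1
Option 2: 1/3·13.7 + 2/3·0.5 = 4.9
Option 3: 1/3·16.3 + 2/3·0.8 = 179/30
Option 4: 1/3·19.3 + 2/3·5.4 = 301/30
Highest Hurwicz score = 301/30 → Option 4.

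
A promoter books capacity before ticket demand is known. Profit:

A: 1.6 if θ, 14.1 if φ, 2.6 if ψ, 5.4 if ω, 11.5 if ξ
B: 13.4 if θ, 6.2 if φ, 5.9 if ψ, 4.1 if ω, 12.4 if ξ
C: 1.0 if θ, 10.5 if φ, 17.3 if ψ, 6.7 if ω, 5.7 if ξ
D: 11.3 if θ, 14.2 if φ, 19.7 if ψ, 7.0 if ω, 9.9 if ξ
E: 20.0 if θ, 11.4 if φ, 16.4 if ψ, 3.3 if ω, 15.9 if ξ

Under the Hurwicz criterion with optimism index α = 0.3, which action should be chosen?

D

A: 0.3·14.1 + 0.7·1.6 = 5.35
B: 0.3·13.4 + 0.7·4.1 = 6.89
C: 0.3·17.3 + 0.7·1.0 = 5.89
D: 0.3·19.7 + 0.7·7.0 = 10.81
E: 0.3·20.0 + 0.7·3.3 = 8.31
Highest Hurwicz score = 10.81 → D.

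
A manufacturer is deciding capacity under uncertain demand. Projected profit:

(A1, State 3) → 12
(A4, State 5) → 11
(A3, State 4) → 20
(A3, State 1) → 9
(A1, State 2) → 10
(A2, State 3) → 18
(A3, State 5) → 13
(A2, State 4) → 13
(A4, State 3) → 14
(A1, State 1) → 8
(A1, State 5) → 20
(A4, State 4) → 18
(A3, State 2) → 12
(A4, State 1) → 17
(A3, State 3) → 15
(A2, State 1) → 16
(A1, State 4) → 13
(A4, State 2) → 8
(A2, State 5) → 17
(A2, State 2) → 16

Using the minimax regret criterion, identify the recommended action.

A2

Column bests: State 1=17, State 2=16, State 3=18, State 4=20, State 5=20.
A1 regrets: 9, 6, 6, 7, 0 → max 9
A2 regrets: 1, 0, 0, 7, 3 → max 7
A3 regrets: 8, 4, 3, 0, 7 → max 8
A4 regrets: 0, 8, 4, 2, 9 → max 9
Smallest max regret = 7 → A2.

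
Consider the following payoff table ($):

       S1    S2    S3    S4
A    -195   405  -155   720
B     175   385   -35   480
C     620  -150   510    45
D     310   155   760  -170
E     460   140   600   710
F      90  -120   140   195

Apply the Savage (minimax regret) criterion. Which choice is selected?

Column bests: S1=620, S2=405, S3=760, S4=720.
A regrets: 815, 0, 915, 0 → max 915
B regrets: 445, 20, 795, 240 → max 795
C regrets: 0, 555, 250, 675 → max 675
D regrets: 310, 250, 0, 890 → max 890
E regrets: 160, 265, 160, 10 → max 265
F regrets: 530, 525, 620, 525 → max 620
Smallest max regret = 265 → E.

E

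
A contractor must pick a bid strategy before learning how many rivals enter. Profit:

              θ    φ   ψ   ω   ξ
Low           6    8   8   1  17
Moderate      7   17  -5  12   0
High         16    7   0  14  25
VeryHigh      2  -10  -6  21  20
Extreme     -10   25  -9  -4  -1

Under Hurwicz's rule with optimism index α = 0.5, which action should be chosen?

Low: 0.5·17 + 0.5·1 = 9
Moderate: 0.5·17 + 0.5·(-5) = 6
High: 0.5·25 + 0.5·0 = 12.5
VeryHigh: 0.5·21 + 0.5·(-10) = 5.5
Extreme: 0.5·25 + 0.5·(-10) = 7.5
Highest Hurwicz score = 12.5 → High.

High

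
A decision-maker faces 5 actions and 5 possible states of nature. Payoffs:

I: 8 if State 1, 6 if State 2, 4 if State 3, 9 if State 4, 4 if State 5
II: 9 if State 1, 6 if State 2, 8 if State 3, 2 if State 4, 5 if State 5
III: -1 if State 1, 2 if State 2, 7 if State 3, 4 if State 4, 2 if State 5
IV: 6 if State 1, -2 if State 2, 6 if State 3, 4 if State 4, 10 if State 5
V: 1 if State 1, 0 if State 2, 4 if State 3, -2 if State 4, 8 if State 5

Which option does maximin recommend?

I

Row minima: I=4, II=2, III=-1, IV=-2, V=-2
Best worst-case = 4 → I.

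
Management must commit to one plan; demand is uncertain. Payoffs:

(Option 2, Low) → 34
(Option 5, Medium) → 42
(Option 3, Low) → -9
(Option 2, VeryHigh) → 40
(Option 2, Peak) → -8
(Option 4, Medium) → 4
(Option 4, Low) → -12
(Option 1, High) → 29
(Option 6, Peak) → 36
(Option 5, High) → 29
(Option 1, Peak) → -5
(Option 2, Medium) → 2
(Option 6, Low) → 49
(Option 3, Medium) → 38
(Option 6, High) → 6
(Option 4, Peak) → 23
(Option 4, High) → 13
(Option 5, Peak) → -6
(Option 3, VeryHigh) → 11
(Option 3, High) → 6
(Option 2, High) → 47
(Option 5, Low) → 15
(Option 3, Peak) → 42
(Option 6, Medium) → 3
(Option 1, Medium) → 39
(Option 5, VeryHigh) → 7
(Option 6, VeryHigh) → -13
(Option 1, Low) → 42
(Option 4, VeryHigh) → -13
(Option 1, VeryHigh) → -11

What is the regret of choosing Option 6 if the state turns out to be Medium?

Best payoff under Medium is 42.
Regret = 42 − 3 = 39.

39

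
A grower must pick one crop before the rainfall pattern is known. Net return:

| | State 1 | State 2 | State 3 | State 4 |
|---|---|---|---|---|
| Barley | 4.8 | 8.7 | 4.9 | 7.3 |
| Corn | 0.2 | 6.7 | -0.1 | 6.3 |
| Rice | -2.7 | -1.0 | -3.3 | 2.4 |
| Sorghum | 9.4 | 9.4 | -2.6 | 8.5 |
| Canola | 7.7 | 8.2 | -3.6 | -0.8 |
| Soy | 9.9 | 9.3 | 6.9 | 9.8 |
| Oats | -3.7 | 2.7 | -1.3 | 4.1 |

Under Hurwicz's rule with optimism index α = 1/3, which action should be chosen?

Barley: 1/3·8.7 + 2/3·4.8 = 6.1
Corn: 1/3·6.7 + 2/3·(-0.1) = 13/6
Rice: 1/3·2.4 + 2/3·(-3.3) = -1.4
Sorghum: 1/3·9.4 + 2/3·(-2.6) = 1.4
Canola: 1/3·8.2 + 2/3·(-3.6) = 1/3
Soy: 1/3·9.9 + 2/3·6.9 = 7.9
Oats: 1/3·4.1 + 2/3·(-3.7) = -1.1
Highest Hurwicz score = 7.9 → Soy.

Soy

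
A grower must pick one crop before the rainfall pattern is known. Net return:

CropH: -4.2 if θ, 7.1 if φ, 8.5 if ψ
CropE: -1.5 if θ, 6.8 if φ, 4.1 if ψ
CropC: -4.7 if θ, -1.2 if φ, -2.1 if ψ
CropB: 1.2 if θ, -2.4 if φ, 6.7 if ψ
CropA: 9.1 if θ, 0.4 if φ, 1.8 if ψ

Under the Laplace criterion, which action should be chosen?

CropH

Row averages: CropH=3.8, CropE=47/15, CropC=-8/3, CropB=11/6, CropA=113/30
Highest average = 3.8 → CropH.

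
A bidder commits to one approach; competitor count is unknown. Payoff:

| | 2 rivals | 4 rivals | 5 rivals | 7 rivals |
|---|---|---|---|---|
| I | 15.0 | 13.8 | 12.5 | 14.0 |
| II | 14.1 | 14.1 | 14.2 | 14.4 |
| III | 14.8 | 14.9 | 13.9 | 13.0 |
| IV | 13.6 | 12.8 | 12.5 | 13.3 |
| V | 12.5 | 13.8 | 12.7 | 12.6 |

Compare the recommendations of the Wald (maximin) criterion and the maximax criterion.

maximin → II; maximax → I (disagree)

Row minima: I=12.5, II=14.1, III=13.0, IV=12.5, V=12.5
Best worst-case = 14.1 → II.
Row maxima: I=15.0, II=14.4, III=14.9, IV=13.6, V=13.8
Best best-case = 15.0 → I.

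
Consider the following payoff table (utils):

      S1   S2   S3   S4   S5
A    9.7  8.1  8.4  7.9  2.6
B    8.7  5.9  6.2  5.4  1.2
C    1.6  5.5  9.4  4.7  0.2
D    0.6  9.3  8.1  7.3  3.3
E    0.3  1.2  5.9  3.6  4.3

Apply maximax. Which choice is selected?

Row maxima: A=9.7, B=8.7, C=9.4, D=9.3, E=5.9
Best best-case = 9.7 → A.

A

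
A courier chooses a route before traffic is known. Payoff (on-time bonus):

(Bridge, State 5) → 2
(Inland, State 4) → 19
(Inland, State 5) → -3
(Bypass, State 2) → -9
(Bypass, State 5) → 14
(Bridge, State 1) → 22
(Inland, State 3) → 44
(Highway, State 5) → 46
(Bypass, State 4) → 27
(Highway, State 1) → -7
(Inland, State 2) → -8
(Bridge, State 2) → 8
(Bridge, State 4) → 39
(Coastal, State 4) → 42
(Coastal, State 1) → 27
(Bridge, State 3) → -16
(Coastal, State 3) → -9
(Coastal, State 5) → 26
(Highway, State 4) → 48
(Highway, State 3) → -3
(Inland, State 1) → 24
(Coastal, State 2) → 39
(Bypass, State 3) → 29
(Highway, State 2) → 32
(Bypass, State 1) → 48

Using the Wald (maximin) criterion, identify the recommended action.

Highway

Row minima: Inland=-8, Coastal=-9, Bridge=-16, Highway=-7, Bypass=-9
Best worst-case = -7 → Highway.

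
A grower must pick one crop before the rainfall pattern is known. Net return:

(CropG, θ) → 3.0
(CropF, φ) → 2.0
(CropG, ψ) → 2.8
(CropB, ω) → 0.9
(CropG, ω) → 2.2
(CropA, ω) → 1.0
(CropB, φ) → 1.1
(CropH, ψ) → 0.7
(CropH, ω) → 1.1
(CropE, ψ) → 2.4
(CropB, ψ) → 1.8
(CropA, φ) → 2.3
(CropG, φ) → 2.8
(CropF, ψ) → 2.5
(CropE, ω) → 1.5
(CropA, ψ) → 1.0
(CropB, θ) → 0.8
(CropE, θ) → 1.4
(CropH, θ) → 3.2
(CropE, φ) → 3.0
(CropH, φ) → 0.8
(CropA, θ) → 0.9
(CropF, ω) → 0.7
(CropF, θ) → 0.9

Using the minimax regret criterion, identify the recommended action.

Column bests: θ=3.2, φ=3.0, ψ=2.8, ω=2.2.
CropH regrets: 0.0, 2.2, 2.1, 1.1 → max 2.2
CropF regrets: 2.3, 1.0, 0.3, 1.5 → max 2.3
CropB regrets: 2.4, 1.9, 1.0, 1.3 → max 2.4
CropA regrets: 2.3, 0.7, 1.8, 1.2 → max 2.3
CropE regrets: 1.8, 0.0, 0.4, 0.7 → max 1.8
CropG regrets: 0.2, 0.2, 0.0, 0.0 → max 0.2
Smallest max regret = 0.2 → CropG.

CropG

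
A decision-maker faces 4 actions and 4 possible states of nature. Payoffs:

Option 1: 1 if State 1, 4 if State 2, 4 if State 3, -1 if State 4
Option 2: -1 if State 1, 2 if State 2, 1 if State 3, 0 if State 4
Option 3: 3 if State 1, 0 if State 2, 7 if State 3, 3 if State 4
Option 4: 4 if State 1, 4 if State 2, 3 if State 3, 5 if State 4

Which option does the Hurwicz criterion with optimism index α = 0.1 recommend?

Option 1: 0.1·4 + 0.9·(-1) = -0.5
Option 2: 0.1·2 + 0.9·(-1) = -0.7
Option 3: 0.1·7 + 0.9·0 = 0.7
Option 4: 0.1·5 + 0.9·3 = 3.2
Highest Hurwicz score = 3.2 → Option 4.

Option 4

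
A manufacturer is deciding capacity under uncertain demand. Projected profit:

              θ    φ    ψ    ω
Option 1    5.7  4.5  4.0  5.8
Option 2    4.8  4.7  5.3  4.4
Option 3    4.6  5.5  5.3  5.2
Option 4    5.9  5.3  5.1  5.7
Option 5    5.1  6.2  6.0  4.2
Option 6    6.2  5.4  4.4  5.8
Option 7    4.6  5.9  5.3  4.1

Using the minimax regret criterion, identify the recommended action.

Option 4

Column bests: θ=6.2, φ=6.2, ψ=6.0, ω=5.8.
Option 1 regrets: 0.5, 1.7, 2.0, 0.0 → max 2.0
Option 2 regrets: 1.4, 1.5, 0.7, 1.4 → max 1.5
Option 3 regrets: 1.6, 0.7, 0.7, 0.6 → max 1.6
Option 4 regrets: 0.3, 0.9, 0.9, 0.1 → max 0.9
Option 5 regrets: 1.1, 0.0, 0.0, 1.6 → max 1.6
Option 6 regrets: 0.0, 0.8, 1.6, 0.0 → max 1.6
Option 7 regrets: 1.6, 0.3, 0.7, 1.7 → max 1.7
Smallest max regret = 0.9 → Option 4.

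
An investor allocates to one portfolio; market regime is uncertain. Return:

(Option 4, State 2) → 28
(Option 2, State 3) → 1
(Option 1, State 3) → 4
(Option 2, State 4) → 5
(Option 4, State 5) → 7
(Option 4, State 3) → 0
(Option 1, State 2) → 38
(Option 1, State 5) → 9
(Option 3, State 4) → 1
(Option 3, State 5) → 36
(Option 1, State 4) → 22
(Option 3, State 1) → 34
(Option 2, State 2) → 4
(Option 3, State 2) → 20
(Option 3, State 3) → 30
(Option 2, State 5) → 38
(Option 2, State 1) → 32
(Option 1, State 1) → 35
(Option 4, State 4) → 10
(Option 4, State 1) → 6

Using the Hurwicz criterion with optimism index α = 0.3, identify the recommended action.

Option 1: 0.3·38 + 0.7·4 = 14.2
Option 2: 0.3·38 + 0.7·1 = 12.1
Option 3: 0.3·36 + 0.7·1 = 11.5
Option 4: 0.3·28 + 0.7·0 = 8.4
Highest Hurwicz score = 14.2 → Option 1.

Option 1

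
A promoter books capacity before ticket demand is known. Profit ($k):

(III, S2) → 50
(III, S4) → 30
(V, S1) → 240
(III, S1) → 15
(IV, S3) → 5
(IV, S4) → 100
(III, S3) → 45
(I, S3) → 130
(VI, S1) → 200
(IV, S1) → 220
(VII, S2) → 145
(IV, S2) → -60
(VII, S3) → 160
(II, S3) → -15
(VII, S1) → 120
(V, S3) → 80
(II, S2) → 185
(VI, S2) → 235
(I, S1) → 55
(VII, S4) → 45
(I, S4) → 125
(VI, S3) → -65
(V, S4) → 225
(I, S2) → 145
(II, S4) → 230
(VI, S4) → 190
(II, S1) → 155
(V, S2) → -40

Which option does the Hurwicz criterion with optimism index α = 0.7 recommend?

II

I: 0.7·145 + 0.3·55 = 118
II: 0.7·230 + 0.3·(-15) = 156.5
III: 0.7·50 + 0.3·15 = 39.5
IV: 0.7·220 + 0.3·(-60) = 136
V: 0.7·240 + 0.3·(-40) = 156
VI: 0.7·235 + 0.3·(-65) = 145
VII: 0.7·160 + 0.3·45 = 125.5
Highest Hurwicz score = 156.5 → II.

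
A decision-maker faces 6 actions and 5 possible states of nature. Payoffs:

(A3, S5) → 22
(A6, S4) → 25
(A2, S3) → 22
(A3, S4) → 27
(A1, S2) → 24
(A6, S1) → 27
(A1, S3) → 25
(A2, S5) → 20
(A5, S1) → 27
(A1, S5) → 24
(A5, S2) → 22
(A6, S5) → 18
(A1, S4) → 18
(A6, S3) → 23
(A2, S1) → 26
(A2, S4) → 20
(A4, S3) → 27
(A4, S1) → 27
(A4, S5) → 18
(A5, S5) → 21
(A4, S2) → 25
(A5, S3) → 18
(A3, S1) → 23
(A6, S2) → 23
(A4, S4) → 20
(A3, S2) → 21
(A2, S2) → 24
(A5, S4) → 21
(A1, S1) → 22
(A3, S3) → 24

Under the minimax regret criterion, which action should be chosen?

A3

Column bests: S1=27, S2=25, S3=27, S4=27, S5=24.
A1 regrets: 5, 1, 2, 9, 0 → max 9
A2 regrets: 1, 1, 5, 7, 4 → max 7
A3 regrets: 4, 4, 3, 0, 2 → max 4
A4 regrets: 0, 0, 0, 7, 6 → max 7
A5 regrets: 0, 3, 9, 6, 3 → max 9
A6 regrets: 0, 2, 4, 2, 6 → max 6
Smallest max regret = 4 → A3.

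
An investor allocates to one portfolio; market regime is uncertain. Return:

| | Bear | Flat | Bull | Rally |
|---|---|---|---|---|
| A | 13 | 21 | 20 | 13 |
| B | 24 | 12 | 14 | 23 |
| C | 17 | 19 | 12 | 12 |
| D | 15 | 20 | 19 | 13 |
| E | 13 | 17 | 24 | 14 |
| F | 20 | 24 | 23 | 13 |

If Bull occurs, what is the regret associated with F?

Best payoff under Bull is 24.
Regret = 24 − 23 = 1.

1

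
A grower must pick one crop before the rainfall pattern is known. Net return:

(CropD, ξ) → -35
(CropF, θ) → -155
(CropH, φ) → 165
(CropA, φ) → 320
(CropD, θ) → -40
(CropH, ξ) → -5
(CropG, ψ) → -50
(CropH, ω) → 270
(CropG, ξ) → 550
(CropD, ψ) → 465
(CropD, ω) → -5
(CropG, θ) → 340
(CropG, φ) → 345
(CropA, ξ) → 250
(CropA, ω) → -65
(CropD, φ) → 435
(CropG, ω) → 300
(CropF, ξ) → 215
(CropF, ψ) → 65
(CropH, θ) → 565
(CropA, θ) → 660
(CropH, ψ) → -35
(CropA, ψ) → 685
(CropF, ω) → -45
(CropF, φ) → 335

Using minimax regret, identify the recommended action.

Column bests: θ=660, φ=435, ψ=685, ω=300, ξ=550.
CropF regrets: 815, 100, 620, 345, 335 → max 815
CropG regrets: 320, 90, 735, 0, 0 → max 735
CropH regrets: 95, 270, 720, 30, 555 → max 720
CropA regrets: 0, 115, 0, 365, 300 → max 365
CropD regrets: 700, 0, 220, 305, 585 → max 700
Smallest max regret = 365 → CropA.

CropA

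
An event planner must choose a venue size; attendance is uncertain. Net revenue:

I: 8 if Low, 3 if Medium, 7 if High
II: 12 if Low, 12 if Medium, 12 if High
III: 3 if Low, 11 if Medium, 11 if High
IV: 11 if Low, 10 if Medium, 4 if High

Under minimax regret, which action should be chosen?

II

Column bests: Low=12, Medium=12, High=12.
I regrets: 4, 9, 5 → max 9
II regrets: 0, 0, 0 → max 0
III regrets: 9, 1, 1 → max 9
IV regrets: 1, 2, 8 → max 8
Smallest max regret = 0 → II.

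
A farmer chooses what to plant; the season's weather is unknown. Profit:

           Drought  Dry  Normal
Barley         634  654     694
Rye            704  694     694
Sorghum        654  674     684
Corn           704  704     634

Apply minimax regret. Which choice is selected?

Column bests: Drought=704, Dry=704, Normal=694.
Barley regrets: 70, 50, 0 → max 70
Rye regrets: 0, 10, 0 → max 10
Sorghum regrets: 50, 30, 10 → max 50
Corn regrets: 0, 0, 60 → max 60
Smallest max regret = 10 → Rye.

Rye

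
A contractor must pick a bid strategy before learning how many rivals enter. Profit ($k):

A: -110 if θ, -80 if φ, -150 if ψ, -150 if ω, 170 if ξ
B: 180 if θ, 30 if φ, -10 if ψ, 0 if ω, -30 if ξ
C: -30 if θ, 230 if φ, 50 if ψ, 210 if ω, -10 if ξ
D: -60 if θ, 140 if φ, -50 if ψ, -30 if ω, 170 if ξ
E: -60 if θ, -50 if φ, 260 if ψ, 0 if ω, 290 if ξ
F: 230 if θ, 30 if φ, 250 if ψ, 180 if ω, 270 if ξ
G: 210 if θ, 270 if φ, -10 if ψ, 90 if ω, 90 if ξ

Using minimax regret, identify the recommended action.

F

Column bests: θ=230, φ=270, ψ=260, ω=210, ξ=290.
A regrets: 340, 350, 410, 360, 120 → max 410
B regrets: 50, 240, 270, 210, 320 → max 320
C regrets: 260, 40, 210, 0, 300 → max 300
D regrets: 290, 130, 310, 240, 120 → max 310
E regrets: 290, 320, 0, 210, 0 → max 320
F regrets: 0, 240, 10, 30, 20 → max 240
G regrets: 20, 0, 270, 120, 200 → max 270
Smallest max regret = 240 → F.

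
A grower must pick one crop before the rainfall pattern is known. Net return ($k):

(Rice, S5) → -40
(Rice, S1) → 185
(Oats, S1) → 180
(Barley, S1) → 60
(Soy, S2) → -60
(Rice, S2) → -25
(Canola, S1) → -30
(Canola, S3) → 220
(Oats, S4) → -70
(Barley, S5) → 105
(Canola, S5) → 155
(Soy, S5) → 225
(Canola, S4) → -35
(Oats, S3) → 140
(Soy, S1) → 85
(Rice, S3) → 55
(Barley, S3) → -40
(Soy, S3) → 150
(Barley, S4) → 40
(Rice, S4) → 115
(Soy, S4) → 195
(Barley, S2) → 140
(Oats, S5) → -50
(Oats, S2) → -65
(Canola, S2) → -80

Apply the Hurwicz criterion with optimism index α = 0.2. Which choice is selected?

Rice

Oats: 0.2·180 + 0.8·(-70) = -20
Rice: 0.2·185 + 0.8·(-40) = 5
Canola: 0.2·220 + 0.8·(-80) = -20
Soy: 0.2·225 + 0.8·(-60) = -3
Barley: 0.2·140 + 0.8·(-40) = -4
Highest Hurwicz score = 5 → Rice.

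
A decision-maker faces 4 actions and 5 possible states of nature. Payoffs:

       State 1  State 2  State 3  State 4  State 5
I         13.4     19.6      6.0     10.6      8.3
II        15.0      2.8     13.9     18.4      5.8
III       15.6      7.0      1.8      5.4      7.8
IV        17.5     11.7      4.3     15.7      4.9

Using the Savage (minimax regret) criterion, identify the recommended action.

I

Column bests: State 1=17.5, State 2=19.6, State 3=13.9, State 4=18.4, State 5=8.3.
I regrets: 4.1, 0.0, 7.9, 7.8, 0.0 → max 7.9
II regrets: 2.5, 16.8, 0.0, 0.0, 2.5 → max 16.8
III regrets: 1.9, 12.6, 12.1, 13.0, 0.5 → max 13.0
IV regrets: 0.0, 7.9, 9.6, 2.7, 3.4 → max 9.6
Smallest max regret = 7.9 → I.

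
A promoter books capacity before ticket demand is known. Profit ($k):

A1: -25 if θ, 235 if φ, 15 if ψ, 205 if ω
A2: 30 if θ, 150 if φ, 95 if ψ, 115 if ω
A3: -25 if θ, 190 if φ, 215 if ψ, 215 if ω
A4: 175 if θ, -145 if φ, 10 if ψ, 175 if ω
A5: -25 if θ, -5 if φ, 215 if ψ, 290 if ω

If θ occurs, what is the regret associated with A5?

200

Best payoff under θ is 175.
Regret = 175 − (-25) = 200.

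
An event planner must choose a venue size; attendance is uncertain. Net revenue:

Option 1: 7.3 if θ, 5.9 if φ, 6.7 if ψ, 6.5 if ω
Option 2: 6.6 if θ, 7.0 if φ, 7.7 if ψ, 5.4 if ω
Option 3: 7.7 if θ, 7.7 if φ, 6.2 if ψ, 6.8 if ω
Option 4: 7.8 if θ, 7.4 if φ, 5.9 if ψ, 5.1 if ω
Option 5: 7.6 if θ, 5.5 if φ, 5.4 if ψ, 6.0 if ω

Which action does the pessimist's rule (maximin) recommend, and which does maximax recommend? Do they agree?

maximin → Option 3; maximax → Option 4 (disagree)

Row minima: Option 1=5.9, Option 2=5.4, Option 3=6.2, Option 4=5.1, Option 5=5.4
Best worst-case = 6.2 → Option 3.
Row maxima: Option 1=7.3, Option 2=7.7, Option 3=7.7, Option 4=7.8, Option 5=7.6
Best best-case = 7.8 → Option 4.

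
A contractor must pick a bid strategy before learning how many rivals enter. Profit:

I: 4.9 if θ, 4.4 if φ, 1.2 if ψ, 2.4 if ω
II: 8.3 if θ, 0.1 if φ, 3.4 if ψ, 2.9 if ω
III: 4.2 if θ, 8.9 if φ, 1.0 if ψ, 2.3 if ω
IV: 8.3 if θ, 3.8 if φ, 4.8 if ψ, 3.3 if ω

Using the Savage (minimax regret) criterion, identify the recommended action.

III

Column bests: θ=8.3, φ=8.9, ψ=4.8, ω=3.3.
I regrets: 3.4, 4.5, 3.6, 0.9 → max 4.5
II regrets: 0.0, 8.8, 1.4, 0.4 → max 8.8
III regrets: 4.1, 0.0, 3.8, 1.0 → max 4.1
IV regrets: 0.0, 5.1, 0.0, 0.0 → max 5.1
Smallest max regret = 4.1 → III.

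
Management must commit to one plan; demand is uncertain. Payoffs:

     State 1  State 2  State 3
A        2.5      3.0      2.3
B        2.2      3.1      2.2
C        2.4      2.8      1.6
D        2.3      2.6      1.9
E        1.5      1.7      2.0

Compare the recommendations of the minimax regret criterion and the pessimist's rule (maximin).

minimax regret → A; maximin → A (agree)

Column bests: State 1=2.5, State 2=3.1, State 3=2.3.
A regrets: 0.0, 0.1, 0.0 → max 0.1
B regrets: 0.3, 0.0, 0.1 → max 0.3
C regrets: 0.1, 0.3, 0.7 → max 0.7
D regrets: 0.2, 0.5, 0.4 → max 0.5
E regrets: 1.0, 1.4, 0.3 → max 1.4
Smallest max regret = 0.1 → A.
Row minima: A=2.3, B=2.2, C=1.6, D=1.9, E=1.5
Best worst-case = 2.3 → A.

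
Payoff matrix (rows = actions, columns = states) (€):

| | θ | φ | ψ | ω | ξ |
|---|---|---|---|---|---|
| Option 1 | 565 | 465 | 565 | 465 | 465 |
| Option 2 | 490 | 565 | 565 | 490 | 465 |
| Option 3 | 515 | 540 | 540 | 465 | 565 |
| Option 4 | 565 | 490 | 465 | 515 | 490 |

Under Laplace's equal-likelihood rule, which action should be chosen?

Option 3

Row averages: Option 1=505, Option 2=515, Option 3=525, Option 4=505
Highest average = 525 → Option 3.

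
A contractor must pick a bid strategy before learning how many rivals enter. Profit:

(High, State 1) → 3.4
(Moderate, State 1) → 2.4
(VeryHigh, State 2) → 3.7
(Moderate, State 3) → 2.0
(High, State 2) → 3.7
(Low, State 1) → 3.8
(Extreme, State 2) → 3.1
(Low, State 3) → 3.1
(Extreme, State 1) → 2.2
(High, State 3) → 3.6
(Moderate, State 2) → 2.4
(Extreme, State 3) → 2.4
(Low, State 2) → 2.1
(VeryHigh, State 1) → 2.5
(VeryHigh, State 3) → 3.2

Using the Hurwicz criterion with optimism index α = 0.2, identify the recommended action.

Low: 0.2·3.8 + 0.8·2.1 = 2.44
Moderate: 0.2·2.4 + 0.8·2.0 = 2.08
High: 0.2·3.7 + 0.8·3.4 = 3.46
VeryHigh: 0.2·3.7 + 0.8·2.5 = 2.74
Extreme: 0.2·3.1 + 0.8·2.2 = 2.38
Highest Hurwicz score = 3.46 → High.

High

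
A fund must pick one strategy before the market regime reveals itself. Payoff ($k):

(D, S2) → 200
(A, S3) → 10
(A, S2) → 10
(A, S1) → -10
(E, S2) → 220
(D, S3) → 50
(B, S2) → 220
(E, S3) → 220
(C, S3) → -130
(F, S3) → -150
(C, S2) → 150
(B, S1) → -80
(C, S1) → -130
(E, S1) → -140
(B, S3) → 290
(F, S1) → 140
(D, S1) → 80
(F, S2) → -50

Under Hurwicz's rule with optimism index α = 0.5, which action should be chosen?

D

A: 0.5·10 + 0.5·(-10) = 0
B: 0.5·290 + 0.5·(-80) = 105
C: 0.5·150 + 0.5·(-130) = 10
D: 0.5·200 + 0.5·50 = 125
E: 0.5·220 + 0.5·(-140) = 40
F: 0.5·140 + 0.5·(-150) = -5
Highest Hurwicz score = 125 → D.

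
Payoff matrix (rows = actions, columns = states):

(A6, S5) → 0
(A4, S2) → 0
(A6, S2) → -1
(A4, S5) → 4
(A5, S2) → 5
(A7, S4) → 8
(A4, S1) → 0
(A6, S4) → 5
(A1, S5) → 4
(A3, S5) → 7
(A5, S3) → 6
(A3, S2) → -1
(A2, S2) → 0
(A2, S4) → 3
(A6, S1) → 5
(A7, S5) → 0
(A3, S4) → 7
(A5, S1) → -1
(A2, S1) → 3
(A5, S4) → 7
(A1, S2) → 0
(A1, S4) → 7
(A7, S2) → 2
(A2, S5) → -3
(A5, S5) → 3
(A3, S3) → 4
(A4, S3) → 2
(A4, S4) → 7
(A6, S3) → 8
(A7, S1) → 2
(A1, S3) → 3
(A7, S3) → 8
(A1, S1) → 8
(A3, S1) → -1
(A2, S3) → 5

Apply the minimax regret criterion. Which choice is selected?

A1

Column bests: S1=8, S2=5, S3=8, S4=8, S5=7.
A1 regrets: 0, 5, 5, 1, 3 → max 5
A2 regrets: 5, 5, 3, 5, 10 → max 10
A3 regrets: 9, 6, 4, 1, 0 → max 9
A4 regrets: 8, 5, 6, 1, 3 → max 8
A5 regrets: 9, 0, 2, 1, 4 → max 9
A6 regrets: 3, 6, 0, 3, 7 → max 7
A7 regrets: 6, 3, 0, 0, 7 → max 7
Smallest max regret = 5 → A1.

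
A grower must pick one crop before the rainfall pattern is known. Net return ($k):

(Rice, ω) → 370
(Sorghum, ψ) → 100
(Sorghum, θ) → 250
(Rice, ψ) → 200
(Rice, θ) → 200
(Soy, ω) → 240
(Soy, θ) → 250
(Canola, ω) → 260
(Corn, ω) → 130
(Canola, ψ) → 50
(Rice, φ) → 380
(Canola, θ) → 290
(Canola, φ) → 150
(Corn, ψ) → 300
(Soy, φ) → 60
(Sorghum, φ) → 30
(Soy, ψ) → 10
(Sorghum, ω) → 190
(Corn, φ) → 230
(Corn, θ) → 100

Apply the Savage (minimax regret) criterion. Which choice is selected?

Column bests: θ=290, φ=380, ψ=300, ω=370.
Canola regrets: 0, 230, 250, 110 → max 250
Sorghum regrets: 40, 350, 200, 180 → max 350
Corn regrets: 190, 150, 0, 240 → max 240
Soy regrets: 40, 320, 290, 130 → max 320
Rice regrets: 90, 0, 100, 0 → max 100
Smallest max regret = 100 → Rice.

Rice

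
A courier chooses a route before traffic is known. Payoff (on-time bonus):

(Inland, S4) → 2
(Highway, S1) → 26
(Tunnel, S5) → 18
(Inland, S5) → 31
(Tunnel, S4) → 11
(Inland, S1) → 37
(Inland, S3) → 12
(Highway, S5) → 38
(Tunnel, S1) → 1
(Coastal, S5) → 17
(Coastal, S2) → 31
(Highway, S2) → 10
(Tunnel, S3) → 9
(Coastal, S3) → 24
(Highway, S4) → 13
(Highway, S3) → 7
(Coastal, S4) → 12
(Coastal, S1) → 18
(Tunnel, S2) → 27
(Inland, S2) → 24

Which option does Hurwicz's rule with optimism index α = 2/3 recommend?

Highway

Coastal: 2/3·31 + 1/3·12 = 74/3
Tunnel: 2/3·27 + 1/3·1 = 55/3
Highway: 2/3·38 + 1/3·7 = 83/3
Inland: 2/3·37 + 1/3·2 = 76/3
Highest Hurwicz score = 83/3 → Highway.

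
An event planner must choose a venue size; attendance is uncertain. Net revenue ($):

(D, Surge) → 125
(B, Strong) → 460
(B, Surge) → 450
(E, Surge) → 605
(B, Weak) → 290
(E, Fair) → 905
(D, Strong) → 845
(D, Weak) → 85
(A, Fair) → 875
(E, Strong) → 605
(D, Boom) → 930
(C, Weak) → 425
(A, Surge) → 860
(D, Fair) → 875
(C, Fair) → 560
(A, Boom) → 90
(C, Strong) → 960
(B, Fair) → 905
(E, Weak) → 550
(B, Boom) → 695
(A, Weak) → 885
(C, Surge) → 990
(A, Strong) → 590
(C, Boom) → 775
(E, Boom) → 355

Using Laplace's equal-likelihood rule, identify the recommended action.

C

Row averages: A=660, B=560, C=742, D=572, E=604
Highest average = 742 → C.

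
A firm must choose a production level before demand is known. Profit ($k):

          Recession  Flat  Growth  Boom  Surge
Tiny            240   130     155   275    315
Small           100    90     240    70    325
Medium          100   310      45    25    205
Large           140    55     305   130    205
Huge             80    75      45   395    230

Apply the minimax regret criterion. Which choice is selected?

Tiny

Column bests: Recession=240, Flat=310, Growth=305, Boom=395, Surge=325.
Tiny regrets: 0, 180, 150, 120, 10 → max 180
Small regrets: 140, 220, 65, 325, 0 → max 325
Medium regrets: 140, 0, 260, 370, 120 → max 370
Large regrets: 100, 255, 0, 265, 120 → max 265
Huge regrets: 160, 235, 260, 0, 95 → max 260
Smallest max regret = 180 → Tiny.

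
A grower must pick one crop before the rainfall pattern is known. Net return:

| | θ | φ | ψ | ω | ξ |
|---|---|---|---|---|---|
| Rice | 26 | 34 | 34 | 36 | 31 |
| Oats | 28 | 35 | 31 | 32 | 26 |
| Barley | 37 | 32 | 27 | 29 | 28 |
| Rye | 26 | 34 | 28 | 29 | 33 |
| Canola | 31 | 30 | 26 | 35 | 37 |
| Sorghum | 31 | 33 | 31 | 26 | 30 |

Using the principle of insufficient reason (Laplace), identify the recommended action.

Row averages: Rice=32.2, Oats=30.4, Barley=30.6, Rye=30, Canola=31.8, Sorghum=30.2
Highest average = 32.2 → Rice.

Rice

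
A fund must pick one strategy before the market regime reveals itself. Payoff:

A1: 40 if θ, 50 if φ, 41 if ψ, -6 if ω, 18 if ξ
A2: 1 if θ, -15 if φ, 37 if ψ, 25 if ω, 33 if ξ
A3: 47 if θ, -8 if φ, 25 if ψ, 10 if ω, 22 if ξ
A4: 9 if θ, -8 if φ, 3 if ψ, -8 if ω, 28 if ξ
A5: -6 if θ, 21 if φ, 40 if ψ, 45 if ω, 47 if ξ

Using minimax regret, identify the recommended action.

Column bests: θ=47, φ=50, ψ=41, ω=45, ξ=47.
A1 regrets: 7, 0, 0, 51, 29 → max 51
A2 regrets: 46, 65, 4, 20, 14 → max 65
A3 regrets: 0, 58, 16, 35, 25 → max 58
A4 regrets: 38, 58, 38, 53, 19 → max 58
A5 regrets: 53, 29, 1, 0, 0 → max 53
Smallest max regret = 51 → A1.

A1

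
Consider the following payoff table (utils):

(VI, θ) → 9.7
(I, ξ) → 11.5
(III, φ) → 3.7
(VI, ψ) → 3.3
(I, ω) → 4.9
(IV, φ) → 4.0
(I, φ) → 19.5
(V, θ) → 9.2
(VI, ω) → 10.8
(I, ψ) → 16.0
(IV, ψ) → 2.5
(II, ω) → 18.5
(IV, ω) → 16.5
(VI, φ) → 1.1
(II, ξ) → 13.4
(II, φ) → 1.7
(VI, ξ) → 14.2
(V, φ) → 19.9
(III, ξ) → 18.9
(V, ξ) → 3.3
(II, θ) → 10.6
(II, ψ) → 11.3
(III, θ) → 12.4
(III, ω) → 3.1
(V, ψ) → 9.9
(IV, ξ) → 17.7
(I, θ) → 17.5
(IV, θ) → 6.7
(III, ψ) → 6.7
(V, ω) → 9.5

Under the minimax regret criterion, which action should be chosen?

Column bests: θ=17.5, φ=19.9, ψ=16.0, ω=18.5, ξ=18.9.
I regrets: 0.0, 0.4, 0.0, 13.6, 7.4 → max 13.6
II regrets: 6.9, 18.2, 4.7, 0.0, 5.5 → max 18.2
III regrets: 5.1, 16.2, 9.3, 15.4, 0.0 → max 16.2
IV regrets: 10.8, 15.9, 13.5, 2.0, 1.2 → max 15.9
V regrets: 8.3, 0.0, 6.1, 9.0, 15.6 → max 15.6
VI regrets: 7.8, 18.8, 12.7, 7.7, 4.7 → max 18.8
Smallest max regret = 13.6 → I.

I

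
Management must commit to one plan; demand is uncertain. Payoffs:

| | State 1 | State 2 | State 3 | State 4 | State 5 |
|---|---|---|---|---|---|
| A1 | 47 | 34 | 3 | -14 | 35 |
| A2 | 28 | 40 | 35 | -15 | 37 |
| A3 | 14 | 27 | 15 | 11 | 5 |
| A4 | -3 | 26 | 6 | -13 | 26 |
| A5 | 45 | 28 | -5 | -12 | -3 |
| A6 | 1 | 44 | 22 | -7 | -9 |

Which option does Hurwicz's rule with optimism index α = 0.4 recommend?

A3

A1: 0.4·47 + 0.6·(-14) = 10.4
A2: 0.4·40 + 0.6·(-15) = 7
A3: 0.4·27 + 0.6·5 = 13.8
A4: 0.4·26 + 0.6·(-13) = 2.6
A5: 0.4·45 + 0.6·(-12) = 10.8
A6: 0.4·44 + 0.6·(-9) = 12.2
Highest Hurwicz score = 13.8 → A3.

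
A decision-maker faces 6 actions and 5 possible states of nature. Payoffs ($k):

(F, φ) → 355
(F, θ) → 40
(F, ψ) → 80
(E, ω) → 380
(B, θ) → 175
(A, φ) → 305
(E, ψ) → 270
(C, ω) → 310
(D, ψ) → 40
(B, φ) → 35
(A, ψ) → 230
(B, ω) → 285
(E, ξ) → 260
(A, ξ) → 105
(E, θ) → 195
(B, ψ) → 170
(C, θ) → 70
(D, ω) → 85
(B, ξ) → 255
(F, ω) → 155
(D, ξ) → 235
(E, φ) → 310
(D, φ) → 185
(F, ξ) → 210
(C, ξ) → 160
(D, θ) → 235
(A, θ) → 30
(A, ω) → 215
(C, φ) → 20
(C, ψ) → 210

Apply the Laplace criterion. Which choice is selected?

E

Row averages: A=177, B=184, C=154, D=156, E=283, F=168
Highest average = 283 → E.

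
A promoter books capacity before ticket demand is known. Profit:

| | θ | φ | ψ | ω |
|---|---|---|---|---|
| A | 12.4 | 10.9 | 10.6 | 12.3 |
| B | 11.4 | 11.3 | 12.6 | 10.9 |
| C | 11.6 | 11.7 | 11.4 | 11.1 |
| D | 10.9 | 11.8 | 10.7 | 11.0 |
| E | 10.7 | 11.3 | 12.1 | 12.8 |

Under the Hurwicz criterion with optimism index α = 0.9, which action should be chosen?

A: 0.9·12.4 + 0.1·10.6 = 12.22
B: 0.9·12.6 + 0.1·10.9 = 12.43
C: 0.9·11.7 + 0.1·11.1 = 11.64
D: 0.9·11.8 + 0.1·10.7 = 11.69
E: 0.9·12.8 + 0.1·10.7 = 12.59
Highest Hurwicz score = 12.59 → E.

E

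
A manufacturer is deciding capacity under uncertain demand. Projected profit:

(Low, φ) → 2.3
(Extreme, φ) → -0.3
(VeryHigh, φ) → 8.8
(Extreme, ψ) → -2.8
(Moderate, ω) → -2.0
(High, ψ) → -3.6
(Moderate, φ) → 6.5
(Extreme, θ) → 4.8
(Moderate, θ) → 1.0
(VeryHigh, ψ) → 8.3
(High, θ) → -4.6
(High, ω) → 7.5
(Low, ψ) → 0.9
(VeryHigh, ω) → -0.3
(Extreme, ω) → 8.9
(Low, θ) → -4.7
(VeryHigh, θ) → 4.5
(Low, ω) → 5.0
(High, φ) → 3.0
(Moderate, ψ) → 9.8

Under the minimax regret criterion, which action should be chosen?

VeryHigh

Column bests: θ=4.8, φ=8.8, ψ=9.8, ω=8.9.
Low regrets: 9.5, 6.5, 8.9, 3.9 → max 9.5
Moderate regrets: 3.8, 2.3, 0.0, 10.9 → max 10.9
High regrets: 9.4, 5.8, 13.4, 1.4 → max 13.4
VeryHigh regrets: 0.3, 0.0, 1.5, 9.2 → max 9.2
Extreme regrets: 0.0, 9.1, 12.6, 0.0 → max 12.6
Smallest max regret = 9.2 → VeryHigh.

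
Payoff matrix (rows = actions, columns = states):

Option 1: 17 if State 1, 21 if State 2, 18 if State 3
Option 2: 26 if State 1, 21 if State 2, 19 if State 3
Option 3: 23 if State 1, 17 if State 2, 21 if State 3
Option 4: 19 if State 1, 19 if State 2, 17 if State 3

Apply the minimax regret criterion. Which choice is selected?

Option 2

Column bests: State 1=26, State 2=21, State 3=21.
Option 1 regrets: 9, 0, 3 → max 9
Option 2 regrets: 0, 0, 2 → max 2
Option 3 regrets: 3, 4, 0 → max 4
Option 4 regrets: 7, 2, 4 → max 7
Smallest max regret = 2 → Option 2.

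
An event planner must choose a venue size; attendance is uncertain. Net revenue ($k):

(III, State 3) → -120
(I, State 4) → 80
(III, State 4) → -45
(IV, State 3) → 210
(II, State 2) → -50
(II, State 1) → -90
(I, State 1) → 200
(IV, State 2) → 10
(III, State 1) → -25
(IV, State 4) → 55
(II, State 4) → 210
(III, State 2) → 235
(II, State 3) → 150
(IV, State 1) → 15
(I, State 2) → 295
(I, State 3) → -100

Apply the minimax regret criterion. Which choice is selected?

Column bests: State 1=200, State 2=295, State 3=210, State 4=210.
I regrets: 0, 0, 310, 130 → max 310
II regrets: 290, 345, 60, 0 → max 345
III regrets: 225, 60, 330, 255 → max 330
IV regrets: 185, 285, 0, 155 → max 285
Smallest max regret = 285 → IV.

IV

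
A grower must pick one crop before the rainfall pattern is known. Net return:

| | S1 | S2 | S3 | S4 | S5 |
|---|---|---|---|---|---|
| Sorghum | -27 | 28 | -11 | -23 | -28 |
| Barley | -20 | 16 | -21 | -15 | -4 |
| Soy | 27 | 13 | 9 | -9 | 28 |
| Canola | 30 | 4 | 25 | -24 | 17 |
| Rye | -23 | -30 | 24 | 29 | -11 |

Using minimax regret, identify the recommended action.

Column bests: S1=30, S2=28, S3=25, S4=29, S5=28.
Sorghum regrets: 57, 0, 36, 52, 56 → max 57
Barley regrets: 50, 12, 46, 44, 32 → max 50
Soy regrets: 3, 15, 16, 38, 0 → max 38
Canola regrets: 0, 24, 0, 53, 11 → max 53
Rye regrets: 53, 58, 1, 0, 39 → max 58
Smallest max regret = 38 → Soy.

Soy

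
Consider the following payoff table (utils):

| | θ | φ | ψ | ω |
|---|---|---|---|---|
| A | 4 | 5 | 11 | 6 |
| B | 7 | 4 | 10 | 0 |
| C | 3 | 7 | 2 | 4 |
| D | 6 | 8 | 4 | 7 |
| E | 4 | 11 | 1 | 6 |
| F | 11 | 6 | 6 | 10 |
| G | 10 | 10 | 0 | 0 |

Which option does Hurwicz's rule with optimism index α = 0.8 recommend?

A: 0.8·11 + 0.2·4 = 9.6
B: 0.8·10 + 0.2·0 = 8
C: 0.8·7 + 0.2·2 = 6
D: 0.8·8 + 0.2·4 = 7.2
E: 0.8·11 + 0.2·1 = 9
F: 0.8·11 + 0.2·6 = 10
G: 0.8·10 + 0.2·0 = 8
Highest Hurwicz score = 10 → F.

F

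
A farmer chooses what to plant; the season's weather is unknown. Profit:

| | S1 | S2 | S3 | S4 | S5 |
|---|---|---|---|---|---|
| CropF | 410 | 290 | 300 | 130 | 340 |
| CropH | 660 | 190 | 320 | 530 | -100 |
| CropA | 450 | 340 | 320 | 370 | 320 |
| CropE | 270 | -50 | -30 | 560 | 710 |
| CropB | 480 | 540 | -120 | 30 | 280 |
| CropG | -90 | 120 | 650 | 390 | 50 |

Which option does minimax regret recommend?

Column bests: S1=660, S2=540, S3=650, S4=560, S5=710.
CropF regrets: 250, 250, 350, 430, 370 → max 430
CropH regrets: 0, 350, 330, 30, 810 → max 810
CropA regrets: 210, 200, 330, 190, 390 → max 390
CropE regrets: 390, 590, 680, 0, 0 → max 680
CropB regrets: 180, 0, 770, 530, 430 → max 770
CropG regrets: 750, 420, 0, 170, 660 → max 750
Smallest max regret = 390 → CropA.

CropA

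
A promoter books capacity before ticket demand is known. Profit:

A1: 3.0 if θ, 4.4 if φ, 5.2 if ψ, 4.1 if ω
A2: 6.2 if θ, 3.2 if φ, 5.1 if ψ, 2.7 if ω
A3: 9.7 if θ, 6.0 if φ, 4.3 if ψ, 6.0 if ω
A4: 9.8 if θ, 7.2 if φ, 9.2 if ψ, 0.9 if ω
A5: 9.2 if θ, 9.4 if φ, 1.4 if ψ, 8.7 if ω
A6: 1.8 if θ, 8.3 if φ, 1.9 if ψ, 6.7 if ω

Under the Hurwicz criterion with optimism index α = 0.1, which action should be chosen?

A3

A1: 0.1·5.2 + 0.9·3.0 = 3.22
A2: 0.1·6.2 + 0.9·2.7 = 3.05
A3: 0.1·9.7 + 0.9·4.3 = 4.84
A4: 0.1·9.8 + 0.9·0.9 = 1.79
A5: 0.1·9.4 + 0.9·1.4 = 2.2
A6: 0.1·8.3 + 0.9·1.8 = 2.45
Highest Hurwicz score = 4.84 → A3.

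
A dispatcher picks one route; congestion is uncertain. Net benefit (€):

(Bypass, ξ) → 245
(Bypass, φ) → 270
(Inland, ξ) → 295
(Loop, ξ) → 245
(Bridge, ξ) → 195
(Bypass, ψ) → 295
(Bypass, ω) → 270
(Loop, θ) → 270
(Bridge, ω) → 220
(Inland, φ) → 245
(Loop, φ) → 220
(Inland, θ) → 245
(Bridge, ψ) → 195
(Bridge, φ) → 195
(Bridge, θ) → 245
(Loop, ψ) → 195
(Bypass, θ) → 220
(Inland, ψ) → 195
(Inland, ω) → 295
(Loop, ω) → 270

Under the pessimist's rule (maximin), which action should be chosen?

Row minima: Bridge=195, Inland=195, Bypass=220, Loop=195
Best worst-case = 220 → Bypass.

Bypass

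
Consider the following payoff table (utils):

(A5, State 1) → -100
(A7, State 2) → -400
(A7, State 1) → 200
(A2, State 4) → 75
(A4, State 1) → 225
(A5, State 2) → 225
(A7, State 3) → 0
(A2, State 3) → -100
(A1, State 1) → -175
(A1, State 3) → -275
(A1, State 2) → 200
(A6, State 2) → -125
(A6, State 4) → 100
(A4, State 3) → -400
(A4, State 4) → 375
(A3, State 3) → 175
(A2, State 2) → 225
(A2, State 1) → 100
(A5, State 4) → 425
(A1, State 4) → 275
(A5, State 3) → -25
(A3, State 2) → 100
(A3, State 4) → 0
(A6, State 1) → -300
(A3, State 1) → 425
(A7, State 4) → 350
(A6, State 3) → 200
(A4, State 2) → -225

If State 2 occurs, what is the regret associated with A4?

Best payoff under State 2 is 225.
Regret = 225 − (-225) = 450.

450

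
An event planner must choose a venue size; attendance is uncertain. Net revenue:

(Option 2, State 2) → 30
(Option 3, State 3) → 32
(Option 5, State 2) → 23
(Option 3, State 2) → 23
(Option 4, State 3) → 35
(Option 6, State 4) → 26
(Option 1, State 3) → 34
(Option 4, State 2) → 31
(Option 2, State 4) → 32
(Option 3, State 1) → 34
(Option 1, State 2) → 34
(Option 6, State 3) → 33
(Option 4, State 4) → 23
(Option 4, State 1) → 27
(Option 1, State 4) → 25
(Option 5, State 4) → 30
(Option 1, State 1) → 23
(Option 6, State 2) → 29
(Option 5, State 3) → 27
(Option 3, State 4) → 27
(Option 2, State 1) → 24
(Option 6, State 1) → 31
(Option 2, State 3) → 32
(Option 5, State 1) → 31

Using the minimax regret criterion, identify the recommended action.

Option 6

Column bests: State 1=34, State 2=34, State 3=35, State 4=32.
Option 1 regrets: 11, 0, 1, 7 → max 11
Option 2 regrets: 10, 4, 3, 0 → max 10
Option 3 regrets: 0, 11, 3, 5 → max 11
Option 4 regrets: 7, 3, 0, 9 → max 9
Option 5 regrets: 3, 11, 8, 2 → max 11
Option 6 regrets: 3, 5, 2, 6 → max 6
Smallest max regret = 6 → Option 6.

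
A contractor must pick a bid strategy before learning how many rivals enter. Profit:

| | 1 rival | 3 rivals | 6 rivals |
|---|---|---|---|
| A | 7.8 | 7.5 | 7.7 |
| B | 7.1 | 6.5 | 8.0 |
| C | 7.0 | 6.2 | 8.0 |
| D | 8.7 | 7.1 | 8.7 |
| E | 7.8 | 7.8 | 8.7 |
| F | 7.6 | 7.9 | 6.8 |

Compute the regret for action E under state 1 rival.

Best payoff under 1 rival is 8.7.
Regret = 8.7 − 7.8 = 0.9.

0.9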